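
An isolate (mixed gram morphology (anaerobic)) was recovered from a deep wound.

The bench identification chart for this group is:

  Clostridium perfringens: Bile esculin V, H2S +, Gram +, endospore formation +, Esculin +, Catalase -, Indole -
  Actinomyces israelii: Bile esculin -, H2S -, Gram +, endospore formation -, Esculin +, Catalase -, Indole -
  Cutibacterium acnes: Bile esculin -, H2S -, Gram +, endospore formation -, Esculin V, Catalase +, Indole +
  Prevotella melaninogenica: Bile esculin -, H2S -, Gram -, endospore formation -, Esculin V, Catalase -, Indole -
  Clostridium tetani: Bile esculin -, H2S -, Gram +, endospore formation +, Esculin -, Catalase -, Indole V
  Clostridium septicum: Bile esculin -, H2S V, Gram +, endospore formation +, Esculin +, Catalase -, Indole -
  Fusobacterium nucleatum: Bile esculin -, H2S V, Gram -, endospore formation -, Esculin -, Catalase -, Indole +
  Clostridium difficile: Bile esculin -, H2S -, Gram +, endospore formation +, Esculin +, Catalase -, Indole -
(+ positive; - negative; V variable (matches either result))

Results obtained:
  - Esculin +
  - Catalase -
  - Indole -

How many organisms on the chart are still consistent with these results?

5

Catalase -: excludes Cutibacterium acnes — 7 left.
Indole -: excludes Fusobacterium nucleatum — 6 left.
Esculin +: excludes Clostridium tetani — 5 left.
Still consistent: Actinomyces israelii, Clostridium difficile, Clostridium perfringens, Clostridium septicum, Prevotella melaninogenica.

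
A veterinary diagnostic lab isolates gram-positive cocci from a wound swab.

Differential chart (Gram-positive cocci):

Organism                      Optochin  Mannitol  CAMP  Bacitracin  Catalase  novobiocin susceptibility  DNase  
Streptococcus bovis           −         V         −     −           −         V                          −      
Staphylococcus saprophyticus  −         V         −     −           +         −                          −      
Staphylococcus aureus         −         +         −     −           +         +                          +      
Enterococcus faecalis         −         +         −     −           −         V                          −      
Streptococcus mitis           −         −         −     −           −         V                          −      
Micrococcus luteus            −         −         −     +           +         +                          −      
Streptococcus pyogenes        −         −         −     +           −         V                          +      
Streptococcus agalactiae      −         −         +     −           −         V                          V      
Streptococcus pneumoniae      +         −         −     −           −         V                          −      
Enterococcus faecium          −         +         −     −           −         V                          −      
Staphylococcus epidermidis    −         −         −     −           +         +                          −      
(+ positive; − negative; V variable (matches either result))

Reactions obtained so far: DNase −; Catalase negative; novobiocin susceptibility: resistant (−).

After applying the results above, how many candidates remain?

6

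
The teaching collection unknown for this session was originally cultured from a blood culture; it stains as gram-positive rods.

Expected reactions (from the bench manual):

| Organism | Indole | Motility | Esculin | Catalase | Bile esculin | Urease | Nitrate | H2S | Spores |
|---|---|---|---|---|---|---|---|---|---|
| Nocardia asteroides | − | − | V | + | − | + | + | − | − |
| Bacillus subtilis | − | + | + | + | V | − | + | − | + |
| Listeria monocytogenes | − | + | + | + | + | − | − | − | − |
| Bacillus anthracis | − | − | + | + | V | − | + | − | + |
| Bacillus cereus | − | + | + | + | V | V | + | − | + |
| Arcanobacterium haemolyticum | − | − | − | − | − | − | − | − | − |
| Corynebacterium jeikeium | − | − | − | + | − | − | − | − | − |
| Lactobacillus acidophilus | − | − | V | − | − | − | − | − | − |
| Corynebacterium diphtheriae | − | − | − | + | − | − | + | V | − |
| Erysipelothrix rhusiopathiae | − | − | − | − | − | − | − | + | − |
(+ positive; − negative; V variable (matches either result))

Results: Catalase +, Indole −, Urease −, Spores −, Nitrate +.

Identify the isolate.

Spores −: excludes Bacillus subtilis, Bacillus anthracis, Bacillus cereus — 7 left.
Nitrate +: excludes 5 organisms — 2 left.
Catalase +: all 2 remaining candidates are consistent.
Indole −: all 2 remaining candidates are consistent.
Urease −: excludes Nocardia asteroides — 1 left.

Corynebacterium diphtheriae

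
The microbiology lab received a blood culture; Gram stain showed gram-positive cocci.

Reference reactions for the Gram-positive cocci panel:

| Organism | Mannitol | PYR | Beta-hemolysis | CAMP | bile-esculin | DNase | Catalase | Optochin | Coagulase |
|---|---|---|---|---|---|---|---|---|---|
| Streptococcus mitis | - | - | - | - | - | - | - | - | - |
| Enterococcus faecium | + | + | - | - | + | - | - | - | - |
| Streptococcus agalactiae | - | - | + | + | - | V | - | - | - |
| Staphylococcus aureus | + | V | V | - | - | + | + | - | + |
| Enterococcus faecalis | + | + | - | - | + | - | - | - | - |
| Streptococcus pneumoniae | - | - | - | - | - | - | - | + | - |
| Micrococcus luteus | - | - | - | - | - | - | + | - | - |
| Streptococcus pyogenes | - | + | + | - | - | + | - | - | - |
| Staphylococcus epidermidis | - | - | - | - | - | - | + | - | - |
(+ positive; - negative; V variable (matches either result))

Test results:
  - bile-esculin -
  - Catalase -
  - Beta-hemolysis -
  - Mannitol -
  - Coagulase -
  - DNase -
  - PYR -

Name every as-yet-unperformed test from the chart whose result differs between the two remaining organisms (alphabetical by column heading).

Optochin

Mannitol -: excludes Enterococcus faecium, Staphylococcus aureus, Enterococcus faecalis — 6 left.
Catalase -: excludes Micrococcus luteus, Staphylococcus epidermidis — 4 left.
Coagulase -: all 4 remaining candidates are consistent.
DNase -: excludes Streptococcus pyogenes — 3 left.
PYR -: all 3 remaining candidates are consistent.
bile-esculin -: all 3 remaining candidates are consistent.
Beta-hemolysis -: excludes Streptococcus agalactiae — 2 left.
Two candidates remain: Streptococcus mitis and Streptococcus pneumoniae.
  CAMP: - vs - — same for both, does not separate.
  Optochin: Streptococcus mitis -, Streptococcus pneumoniae + — discriminates.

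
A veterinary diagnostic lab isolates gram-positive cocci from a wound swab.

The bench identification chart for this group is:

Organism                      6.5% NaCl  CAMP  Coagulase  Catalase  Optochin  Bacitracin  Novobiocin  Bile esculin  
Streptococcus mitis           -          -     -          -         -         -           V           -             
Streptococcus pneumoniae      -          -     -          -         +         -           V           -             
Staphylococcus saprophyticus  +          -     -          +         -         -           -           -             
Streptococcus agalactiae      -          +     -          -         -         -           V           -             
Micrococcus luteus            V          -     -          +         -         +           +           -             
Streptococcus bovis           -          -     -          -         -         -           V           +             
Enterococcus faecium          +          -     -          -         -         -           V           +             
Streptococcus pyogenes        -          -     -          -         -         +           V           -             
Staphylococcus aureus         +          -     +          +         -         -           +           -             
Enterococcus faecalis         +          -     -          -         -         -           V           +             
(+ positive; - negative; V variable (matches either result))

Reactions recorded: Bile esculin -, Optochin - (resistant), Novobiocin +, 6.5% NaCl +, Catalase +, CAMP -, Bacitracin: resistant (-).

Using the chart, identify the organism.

CAMP -: excludes Streptococcus agalactiae — 9 left.
Bacitracin -: excludes Micrococcus luteus, Streptococcus pyogenes — 7 left.
Bile esculin -: excludes Streptococcus bovis, Enterococcus faecium, Enterococcus faecalis — 4 left.
Catalase +: excludes Streptococcus mitis, Streptococcus pneumoniae — 2 left.
6.5% NaCl +: all 2 remaining candidates are consistent.
Optochin -: all 2 remaining candidates are consistent.
Novobiocin +: excludes Staphylococcus saprophyticus — 1 left.

Staphylococcus aureus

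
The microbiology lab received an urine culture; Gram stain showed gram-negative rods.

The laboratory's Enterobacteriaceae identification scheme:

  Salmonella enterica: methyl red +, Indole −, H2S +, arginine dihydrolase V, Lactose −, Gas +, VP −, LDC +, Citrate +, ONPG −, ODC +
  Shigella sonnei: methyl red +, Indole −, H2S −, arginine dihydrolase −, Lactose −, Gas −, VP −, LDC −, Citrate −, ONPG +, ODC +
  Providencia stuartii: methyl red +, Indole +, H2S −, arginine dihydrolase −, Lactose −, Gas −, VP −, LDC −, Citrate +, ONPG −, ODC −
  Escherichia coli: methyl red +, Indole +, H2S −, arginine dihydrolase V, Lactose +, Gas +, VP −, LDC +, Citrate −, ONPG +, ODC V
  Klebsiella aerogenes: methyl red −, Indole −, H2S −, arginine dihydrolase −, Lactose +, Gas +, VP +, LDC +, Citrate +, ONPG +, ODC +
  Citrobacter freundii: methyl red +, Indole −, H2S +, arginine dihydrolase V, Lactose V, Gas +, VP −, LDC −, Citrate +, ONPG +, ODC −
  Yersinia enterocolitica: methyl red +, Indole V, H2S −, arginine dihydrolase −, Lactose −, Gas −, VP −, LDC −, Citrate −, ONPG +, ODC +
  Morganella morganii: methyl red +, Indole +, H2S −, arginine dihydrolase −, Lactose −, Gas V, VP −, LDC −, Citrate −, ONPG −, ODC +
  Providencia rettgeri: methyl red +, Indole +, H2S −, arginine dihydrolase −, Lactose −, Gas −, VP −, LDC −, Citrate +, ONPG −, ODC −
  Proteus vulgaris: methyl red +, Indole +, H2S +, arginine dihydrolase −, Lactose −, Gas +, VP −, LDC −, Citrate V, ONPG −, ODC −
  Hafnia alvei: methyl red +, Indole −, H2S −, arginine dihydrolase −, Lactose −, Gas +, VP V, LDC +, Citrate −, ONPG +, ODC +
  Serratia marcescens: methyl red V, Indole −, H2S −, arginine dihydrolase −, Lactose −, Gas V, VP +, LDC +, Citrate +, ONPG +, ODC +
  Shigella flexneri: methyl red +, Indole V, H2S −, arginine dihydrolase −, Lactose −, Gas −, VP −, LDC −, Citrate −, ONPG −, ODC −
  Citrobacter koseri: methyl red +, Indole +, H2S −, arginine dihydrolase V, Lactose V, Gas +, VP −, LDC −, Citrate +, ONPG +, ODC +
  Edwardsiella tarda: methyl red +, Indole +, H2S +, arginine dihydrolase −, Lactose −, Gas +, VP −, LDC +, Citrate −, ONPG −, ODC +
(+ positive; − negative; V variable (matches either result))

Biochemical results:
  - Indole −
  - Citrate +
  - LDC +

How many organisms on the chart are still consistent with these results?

3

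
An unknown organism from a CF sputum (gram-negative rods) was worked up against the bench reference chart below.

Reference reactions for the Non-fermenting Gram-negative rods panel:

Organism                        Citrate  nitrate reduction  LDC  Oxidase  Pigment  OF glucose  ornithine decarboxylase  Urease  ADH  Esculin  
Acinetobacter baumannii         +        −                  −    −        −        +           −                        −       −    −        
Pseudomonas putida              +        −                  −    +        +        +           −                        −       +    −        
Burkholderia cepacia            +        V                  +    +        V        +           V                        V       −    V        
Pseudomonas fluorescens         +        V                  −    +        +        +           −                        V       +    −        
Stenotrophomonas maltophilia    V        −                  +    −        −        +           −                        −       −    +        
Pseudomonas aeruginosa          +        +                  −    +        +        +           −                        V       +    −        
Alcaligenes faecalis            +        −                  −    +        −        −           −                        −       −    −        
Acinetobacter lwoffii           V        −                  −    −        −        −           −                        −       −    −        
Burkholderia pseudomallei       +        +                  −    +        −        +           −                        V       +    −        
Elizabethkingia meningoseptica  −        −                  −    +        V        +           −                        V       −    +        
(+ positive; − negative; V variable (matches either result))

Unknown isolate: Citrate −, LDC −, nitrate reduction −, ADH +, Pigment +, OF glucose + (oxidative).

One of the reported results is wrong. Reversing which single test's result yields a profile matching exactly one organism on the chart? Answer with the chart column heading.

As reported, no row in the chart matches all 6 reactions.
Reversing nitrate reduction → still no organism matches.
Reversing LDC → still no organism matches.
Reversing Citrate → 2 organisms match (not unique).
Reversing OF glucose → still no organism matches.
Reversing Pigment → still no organism matches.
Reversing ADH (to −) → unique match: Elizabethkingia meningoseptica.

ADH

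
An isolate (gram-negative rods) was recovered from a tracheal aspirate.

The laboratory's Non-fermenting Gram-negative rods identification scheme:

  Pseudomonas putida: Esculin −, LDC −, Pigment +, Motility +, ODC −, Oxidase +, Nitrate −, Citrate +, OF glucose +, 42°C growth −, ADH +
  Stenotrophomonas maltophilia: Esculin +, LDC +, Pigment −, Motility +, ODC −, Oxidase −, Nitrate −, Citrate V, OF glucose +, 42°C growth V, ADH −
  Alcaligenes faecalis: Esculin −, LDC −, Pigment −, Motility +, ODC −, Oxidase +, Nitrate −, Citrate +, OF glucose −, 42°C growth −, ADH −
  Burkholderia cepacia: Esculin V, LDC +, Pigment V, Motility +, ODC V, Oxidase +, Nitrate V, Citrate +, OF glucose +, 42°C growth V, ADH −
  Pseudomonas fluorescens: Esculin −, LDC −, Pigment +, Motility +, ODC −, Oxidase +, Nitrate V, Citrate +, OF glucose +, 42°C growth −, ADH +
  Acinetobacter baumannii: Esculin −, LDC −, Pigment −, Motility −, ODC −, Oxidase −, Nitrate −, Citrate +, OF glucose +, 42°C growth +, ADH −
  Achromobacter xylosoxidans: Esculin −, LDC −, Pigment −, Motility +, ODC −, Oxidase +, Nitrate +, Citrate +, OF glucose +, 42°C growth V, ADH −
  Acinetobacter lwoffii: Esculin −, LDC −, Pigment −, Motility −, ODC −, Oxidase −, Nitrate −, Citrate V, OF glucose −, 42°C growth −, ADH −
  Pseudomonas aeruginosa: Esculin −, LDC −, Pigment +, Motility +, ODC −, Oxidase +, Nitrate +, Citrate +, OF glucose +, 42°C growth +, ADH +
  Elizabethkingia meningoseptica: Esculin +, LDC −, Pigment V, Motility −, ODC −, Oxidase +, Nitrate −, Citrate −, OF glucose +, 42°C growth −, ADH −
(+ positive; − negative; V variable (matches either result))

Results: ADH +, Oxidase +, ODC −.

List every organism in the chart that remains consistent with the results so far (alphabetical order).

Pseudomonas aeruginosa, Pseudomonas fluorescens, Pseudomonas putida

ADH +: excludes 7 organisms — 3 left.
ODC −: all 3 remaining candidates are consistent.
Oxidase +: all 3 remaining candidates are consistent.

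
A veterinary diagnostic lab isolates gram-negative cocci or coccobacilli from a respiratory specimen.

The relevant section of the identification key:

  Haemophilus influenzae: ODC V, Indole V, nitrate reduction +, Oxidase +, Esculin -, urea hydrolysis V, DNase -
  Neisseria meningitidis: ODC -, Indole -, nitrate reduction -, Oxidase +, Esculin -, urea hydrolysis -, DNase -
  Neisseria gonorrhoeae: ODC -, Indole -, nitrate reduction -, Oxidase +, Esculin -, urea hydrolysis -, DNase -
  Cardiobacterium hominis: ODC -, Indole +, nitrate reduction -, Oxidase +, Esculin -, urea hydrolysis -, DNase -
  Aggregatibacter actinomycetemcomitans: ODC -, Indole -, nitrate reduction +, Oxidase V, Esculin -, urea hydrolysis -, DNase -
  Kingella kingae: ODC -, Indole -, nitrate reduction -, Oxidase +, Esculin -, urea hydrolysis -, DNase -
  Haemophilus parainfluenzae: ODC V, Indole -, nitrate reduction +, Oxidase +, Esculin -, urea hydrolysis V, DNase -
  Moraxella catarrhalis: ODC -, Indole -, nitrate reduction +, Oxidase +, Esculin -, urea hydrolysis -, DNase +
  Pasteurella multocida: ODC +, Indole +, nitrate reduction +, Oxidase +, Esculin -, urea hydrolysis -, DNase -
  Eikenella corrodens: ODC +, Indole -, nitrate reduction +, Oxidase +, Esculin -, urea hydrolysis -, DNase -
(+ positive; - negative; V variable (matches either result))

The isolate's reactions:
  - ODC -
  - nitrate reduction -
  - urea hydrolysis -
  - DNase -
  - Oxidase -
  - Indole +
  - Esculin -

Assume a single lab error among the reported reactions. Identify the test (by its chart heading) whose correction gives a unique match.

As reported, no row in the chart matches all 7 reactions.
Reversing Esculin → still no organism matches.
Reversing ODC → still no organism matches.
Reversing DNase → still no organism matches.
Reversing Oxidase (to +) → unique match: Cardiobacterium hominis.
Reversing urea hydrolysis → still no organism matches.
Reversing Indole → still no organism matches.
Reversing nitrate reduction → still no organism matches.

Oxidase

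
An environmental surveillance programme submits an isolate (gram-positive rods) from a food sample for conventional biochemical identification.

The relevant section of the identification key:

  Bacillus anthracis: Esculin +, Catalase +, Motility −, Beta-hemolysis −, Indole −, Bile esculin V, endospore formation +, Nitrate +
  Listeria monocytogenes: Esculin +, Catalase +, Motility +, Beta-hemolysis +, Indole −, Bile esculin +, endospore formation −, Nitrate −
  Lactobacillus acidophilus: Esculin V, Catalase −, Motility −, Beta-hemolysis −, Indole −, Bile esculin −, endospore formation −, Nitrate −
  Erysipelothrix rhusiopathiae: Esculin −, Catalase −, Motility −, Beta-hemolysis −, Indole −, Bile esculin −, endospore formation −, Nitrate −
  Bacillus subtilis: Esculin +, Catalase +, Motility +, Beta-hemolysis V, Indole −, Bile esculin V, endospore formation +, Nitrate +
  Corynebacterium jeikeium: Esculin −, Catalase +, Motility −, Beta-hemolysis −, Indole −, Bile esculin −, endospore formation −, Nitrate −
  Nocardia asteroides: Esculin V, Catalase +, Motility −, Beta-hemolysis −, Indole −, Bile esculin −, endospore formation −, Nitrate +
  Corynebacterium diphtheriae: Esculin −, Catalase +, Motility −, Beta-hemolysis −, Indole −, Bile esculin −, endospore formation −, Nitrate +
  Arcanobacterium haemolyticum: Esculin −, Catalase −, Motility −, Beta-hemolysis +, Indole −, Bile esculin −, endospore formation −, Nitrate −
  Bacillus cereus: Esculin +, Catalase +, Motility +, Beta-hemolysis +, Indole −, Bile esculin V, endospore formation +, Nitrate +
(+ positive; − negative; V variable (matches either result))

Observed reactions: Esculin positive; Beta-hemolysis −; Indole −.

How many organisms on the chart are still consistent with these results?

Beta-hemolysis −: excludes Listeria monocytogenes, Arcanobacterium haemolyticum, Bacillus cereus — 7 left.
Esculin +: excludes Erysipelothrix rhusiopathiae, Corynebacterium jeikeium, Corynebacterium diphtheriae — 4 left.
Indole −: all 4 remaining candidates are consistent.
Still consistent: Bacillus anthracis, Bacillus subtilis, Lactobacillus acidophilus, Nocardia asteroides.

4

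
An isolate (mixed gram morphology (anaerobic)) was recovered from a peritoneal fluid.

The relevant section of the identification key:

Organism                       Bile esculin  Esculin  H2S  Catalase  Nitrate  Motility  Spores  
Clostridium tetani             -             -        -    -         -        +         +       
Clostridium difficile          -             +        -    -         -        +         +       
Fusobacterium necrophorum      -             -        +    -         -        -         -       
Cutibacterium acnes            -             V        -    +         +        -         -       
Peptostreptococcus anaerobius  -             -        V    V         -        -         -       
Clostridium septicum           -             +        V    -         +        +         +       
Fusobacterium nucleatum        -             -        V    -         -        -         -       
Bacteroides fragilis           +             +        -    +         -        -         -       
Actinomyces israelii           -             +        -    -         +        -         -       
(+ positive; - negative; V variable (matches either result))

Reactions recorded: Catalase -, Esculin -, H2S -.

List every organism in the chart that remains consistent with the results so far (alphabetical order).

Catalase -: excludes Cutibacterium acnes, Bacteroides fragilis — 7 left.
Esculin -: excludes Clostridium difficile, Clostridium septicum, Actinomyces israelii — 4 left.
H2S -: excludes Fusobacterium necrophorum — 3 left.

Clostridium tetani, Fusobacterium nucleatum, Peptostreptococcus anaerobius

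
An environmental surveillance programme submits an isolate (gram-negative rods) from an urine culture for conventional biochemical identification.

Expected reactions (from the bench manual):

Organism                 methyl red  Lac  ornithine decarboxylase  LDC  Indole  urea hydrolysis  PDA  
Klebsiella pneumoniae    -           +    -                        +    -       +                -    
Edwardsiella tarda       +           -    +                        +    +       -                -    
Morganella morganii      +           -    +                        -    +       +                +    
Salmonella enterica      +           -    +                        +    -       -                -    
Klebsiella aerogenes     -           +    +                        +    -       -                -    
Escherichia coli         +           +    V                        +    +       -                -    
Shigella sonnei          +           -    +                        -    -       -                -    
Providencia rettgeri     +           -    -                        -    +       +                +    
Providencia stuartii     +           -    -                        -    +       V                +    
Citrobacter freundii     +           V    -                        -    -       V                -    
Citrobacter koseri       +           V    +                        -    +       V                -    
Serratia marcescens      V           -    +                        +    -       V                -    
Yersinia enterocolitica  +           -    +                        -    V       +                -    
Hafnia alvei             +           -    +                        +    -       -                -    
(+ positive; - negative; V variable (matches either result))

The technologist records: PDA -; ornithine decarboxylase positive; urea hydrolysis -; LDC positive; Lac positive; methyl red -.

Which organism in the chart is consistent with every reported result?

urea hydrolysis -: excludes Klebsiella pneumoniae, Morganella morganii, Providencia rettgeri, Yersinia enterocolitica — 10 left.
ornithine decarboxylase +: excludes Providencia stuartii, Citrobacter freundii — 8 left.
LDC +: excludes Shigella sonnei, Citrobacter koseri — 6 left.
methyl red -: excludes Edwardsiella tarda, Salmonella enterica, Escherichia coli, Hafnia alvei — 2 left.
PDA -: all 2 remaining candidates are consistent.
Lac +: excludes Serratia marcescens — 1 left.

Klebsiella aerogenes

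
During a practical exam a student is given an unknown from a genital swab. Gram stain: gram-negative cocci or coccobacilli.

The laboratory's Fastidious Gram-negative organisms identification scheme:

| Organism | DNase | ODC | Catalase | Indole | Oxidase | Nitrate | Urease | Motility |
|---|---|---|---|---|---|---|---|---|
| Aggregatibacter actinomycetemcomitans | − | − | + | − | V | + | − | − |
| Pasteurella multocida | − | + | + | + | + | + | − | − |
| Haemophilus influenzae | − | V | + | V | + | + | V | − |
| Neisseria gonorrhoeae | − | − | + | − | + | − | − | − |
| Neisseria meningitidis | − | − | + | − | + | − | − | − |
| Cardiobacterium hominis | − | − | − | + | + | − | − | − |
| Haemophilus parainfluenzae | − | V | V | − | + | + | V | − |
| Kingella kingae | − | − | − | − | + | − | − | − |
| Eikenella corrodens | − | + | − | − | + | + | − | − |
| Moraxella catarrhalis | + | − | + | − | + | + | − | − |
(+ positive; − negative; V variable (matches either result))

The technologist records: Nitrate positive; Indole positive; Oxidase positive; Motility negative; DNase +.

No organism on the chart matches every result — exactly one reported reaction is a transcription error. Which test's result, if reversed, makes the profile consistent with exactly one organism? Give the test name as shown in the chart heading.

Indole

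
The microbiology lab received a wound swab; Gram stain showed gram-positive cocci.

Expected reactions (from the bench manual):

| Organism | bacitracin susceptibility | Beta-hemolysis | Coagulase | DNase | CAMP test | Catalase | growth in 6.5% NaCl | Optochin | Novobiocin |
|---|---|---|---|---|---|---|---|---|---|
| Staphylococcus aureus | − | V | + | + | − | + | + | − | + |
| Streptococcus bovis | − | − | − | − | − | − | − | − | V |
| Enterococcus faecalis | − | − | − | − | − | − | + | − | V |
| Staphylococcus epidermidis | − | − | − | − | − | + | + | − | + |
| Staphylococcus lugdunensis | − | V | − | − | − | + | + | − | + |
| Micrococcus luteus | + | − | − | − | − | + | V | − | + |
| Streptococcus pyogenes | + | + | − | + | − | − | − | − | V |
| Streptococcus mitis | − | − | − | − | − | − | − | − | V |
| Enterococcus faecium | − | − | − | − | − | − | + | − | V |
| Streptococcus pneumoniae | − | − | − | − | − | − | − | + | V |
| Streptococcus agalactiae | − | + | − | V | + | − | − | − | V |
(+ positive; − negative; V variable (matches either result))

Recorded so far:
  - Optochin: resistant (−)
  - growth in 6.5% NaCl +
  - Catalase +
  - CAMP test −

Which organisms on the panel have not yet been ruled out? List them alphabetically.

Micrococcus luteus, Staphylococcus aureus, Staphylococcus epidermidis, Staphylococcus lugdunensis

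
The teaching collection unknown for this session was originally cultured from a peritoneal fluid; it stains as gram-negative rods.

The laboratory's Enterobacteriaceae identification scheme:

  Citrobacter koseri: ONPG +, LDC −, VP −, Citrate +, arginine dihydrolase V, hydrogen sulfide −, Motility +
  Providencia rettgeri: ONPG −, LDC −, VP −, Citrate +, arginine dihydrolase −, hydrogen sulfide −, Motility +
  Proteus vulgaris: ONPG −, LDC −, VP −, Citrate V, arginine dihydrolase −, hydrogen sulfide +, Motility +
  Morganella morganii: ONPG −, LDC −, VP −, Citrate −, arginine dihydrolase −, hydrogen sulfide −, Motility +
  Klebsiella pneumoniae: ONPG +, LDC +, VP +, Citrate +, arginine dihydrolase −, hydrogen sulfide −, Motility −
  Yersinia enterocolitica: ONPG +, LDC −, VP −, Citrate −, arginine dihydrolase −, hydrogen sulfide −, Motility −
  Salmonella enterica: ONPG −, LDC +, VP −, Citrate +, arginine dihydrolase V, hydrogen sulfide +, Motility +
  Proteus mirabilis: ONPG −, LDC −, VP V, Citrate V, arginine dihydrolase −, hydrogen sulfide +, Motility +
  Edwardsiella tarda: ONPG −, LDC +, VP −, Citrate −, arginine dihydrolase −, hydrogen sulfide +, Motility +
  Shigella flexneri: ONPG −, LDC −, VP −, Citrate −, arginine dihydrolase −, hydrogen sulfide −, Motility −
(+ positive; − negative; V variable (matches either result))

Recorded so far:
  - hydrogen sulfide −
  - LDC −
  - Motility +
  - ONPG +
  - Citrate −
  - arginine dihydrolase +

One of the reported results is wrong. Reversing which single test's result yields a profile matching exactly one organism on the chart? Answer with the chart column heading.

As reported, no row in the chart matches all 6 reactions.
Reversing LDC → still no organism matches.
Reversing ONPG → still no organism matches.
Reversing Citrate (to +) → unique match: Citrobacter koseri.
Reversing hydrogen sulfide → still no organism matches.
Reversing arginine dihydrolase → still no organism matches.
Reversing Motility → still no organism matches.

Citrate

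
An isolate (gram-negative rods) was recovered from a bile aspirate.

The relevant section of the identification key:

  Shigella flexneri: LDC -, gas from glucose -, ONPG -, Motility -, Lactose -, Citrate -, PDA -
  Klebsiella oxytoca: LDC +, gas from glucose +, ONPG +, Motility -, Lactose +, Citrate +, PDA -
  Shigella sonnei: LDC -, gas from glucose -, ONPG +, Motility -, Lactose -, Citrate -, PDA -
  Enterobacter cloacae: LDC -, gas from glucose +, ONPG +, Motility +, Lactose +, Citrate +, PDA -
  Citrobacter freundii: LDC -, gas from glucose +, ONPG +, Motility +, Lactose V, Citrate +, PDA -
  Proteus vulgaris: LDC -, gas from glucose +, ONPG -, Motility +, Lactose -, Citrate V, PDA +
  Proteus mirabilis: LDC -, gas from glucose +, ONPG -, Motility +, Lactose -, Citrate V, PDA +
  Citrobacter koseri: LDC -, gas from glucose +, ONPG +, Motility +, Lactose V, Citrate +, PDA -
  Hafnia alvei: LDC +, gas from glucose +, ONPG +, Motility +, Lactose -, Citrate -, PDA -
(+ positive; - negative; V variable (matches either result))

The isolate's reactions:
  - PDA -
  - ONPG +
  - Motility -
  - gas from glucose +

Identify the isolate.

Klebsiella oxytoca

Motility -: excludes 6 organisms — 3 left.
ONPG +: excludes Shigella flexneri — 2 left.
gas from glucose +: excludes Shigella sonnei — 1 left.
PDA -: the one remaining candidate is consistent.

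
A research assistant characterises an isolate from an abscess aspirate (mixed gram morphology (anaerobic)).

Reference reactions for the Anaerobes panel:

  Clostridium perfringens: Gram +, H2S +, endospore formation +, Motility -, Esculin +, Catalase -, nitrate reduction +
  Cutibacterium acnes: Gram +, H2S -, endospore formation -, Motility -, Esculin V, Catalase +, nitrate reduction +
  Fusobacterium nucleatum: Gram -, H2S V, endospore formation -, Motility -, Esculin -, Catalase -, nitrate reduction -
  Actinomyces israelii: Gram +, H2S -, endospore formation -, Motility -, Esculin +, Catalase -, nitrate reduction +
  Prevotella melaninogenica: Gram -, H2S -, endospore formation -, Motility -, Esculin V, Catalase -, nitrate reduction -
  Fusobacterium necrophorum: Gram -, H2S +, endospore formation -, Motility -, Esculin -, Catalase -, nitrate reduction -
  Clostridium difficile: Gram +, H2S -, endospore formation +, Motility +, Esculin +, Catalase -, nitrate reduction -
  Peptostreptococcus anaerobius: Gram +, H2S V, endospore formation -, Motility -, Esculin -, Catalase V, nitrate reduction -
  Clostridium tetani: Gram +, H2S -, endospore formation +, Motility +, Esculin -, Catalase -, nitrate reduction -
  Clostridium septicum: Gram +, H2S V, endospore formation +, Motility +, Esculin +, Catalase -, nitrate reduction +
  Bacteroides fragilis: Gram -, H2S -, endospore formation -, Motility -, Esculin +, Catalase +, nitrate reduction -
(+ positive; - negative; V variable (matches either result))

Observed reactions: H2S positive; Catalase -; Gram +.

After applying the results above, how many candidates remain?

Gram +: excludes Fusobacterium nucleatum, Prevotella melaninogenica, Fusobacterium necrophorum, Bacteroides fragilis — 7 left.
Catalase -: excludes Cutibacterium acnes — 6 left.
H2S +: excludes Actinomyces israelii, Clostridium difficile, Clostridium tetani — 3 left.
Still consistent: Clostridium perfringens, Clostridium septicum, Peptostreptococcus anaerobius.

3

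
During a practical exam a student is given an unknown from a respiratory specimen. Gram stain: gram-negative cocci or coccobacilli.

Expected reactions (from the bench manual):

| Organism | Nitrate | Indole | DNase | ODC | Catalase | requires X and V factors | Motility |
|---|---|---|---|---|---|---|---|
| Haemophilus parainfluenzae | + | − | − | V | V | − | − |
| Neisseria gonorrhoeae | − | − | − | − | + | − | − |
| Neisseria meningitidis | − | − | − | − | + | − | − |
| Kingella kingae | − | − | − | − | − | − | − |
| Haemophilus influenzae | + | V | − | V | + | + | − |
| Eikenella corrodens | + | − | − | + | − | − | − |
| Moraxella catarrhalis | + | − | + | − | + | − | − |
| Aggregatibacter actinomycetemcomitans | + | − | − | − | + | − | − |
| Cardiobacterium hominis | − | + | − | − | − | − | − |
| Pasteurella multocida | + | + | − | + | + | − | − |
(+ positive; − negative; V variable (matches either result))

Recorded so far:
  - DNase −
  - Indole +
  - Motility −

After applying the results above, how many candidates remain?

3

DNase −: excludes Moraxella catarrhalis — 9 left.
Indole +: excludes 6 organisms — 3 left.
Motility −: all 3 remaining candidates are consistent.
Still consistent: Cardiobacterium hominis, Haemophilus influenzae, Pasteurella multocida.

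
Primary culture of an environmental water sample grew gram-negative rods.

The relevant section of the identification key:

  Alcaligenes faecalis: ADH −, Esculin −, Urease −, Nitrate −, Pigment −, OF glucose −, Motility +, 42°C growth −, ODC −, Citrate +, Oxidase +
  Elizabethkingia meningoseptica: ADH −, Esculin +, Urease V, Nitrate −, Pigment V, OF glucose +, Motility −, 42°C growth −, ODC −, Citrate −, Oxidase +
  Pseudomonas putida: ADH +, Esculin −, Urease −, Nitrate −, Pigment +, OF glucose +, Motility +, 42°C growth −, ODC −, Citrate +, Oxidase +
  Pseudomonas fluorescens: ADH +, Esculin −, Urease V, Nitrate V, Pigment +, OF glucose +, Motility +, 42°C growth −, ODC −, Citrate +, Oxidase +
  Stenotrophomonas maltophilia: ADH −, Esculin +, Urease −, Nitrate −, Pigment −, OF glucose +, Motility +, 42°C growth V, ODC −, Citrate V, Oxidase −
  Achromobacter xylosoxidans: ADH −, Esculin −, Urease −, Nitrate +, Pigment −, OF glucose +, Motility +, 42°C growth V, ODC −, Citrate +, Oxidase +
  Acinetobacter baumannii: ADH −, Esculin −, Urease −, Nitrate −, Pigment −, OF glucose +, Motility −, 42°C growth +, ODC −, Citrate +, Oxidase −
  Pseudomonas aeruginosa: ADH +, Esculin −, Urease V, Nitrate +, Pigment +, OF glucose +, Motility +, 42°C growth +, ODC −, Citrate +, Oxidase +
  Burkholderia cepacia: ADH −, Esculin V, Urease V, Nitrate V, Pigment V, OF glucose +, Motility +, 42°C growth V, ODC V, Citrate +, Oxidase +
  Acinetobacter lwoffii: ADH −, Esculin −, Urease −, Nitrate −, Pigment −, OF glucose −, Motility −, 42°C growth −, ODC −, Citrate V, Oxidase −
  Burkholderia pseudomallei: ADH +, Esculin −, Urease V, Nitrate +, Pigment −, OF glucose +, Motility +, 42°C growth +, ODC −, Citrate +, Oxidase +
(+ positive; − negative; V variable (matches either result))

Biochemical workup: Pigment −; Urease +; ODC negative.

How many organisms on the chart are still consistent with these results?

3

Pigment −: excludes Pseudomonas putida, Pseudomonas fluorescens, Pseudomonas aeruginosa — 8 left.
Urease +: excludes 5 organisms — 3 left.
ODC −: all 3 remaining candidates are consistent.
Still consistent: Burkholderia cepacia, Burkholderia pseudomallei, Elizabethkingia meningoseptica.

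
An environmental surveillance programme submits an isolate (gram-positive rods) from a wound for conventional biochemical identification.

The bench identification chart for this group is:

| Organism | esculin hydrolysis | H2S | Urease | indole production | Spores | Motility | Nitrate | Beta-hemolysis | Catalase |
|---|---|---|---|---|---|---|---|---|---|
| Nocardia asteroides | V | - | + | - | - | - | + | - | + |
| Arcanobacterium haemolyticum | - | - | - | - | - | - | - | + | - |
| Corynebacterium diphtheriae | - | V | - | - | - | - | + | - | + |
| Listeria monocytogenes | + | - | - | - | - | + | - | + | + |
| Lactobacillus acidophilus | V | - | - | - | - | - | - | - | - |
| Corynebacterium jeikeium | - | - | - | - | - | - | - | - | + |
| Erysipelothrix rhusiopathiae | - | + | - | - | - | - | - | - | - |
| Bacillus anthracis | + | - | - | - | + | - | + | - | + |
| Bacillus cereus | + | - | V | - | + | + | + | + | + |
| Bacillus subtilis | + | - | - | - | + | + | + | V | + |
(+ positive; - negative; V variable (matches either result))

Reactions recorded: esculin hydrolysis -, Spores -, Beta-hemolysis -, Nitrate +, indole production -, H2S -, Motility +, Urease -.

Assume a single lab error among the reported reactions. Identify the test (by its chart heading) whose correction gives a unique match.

Motility

As reported, no row in the chart matches all 8 reactions.
Reversing Beta-hemolysis → still no organism matches.
Reversing H2S → still no organism matches.
Reversing Urease → still no organism matches.
Reversing esculin hydrolysis → still no organism matches.
Reversing indole production → still no organism matches.
Reversing Spores → still no organism matches.
Reversing Nitrate → still no organism matches.
Reversing Motility (to -) → unique match: Corynebacterium diphtheriae.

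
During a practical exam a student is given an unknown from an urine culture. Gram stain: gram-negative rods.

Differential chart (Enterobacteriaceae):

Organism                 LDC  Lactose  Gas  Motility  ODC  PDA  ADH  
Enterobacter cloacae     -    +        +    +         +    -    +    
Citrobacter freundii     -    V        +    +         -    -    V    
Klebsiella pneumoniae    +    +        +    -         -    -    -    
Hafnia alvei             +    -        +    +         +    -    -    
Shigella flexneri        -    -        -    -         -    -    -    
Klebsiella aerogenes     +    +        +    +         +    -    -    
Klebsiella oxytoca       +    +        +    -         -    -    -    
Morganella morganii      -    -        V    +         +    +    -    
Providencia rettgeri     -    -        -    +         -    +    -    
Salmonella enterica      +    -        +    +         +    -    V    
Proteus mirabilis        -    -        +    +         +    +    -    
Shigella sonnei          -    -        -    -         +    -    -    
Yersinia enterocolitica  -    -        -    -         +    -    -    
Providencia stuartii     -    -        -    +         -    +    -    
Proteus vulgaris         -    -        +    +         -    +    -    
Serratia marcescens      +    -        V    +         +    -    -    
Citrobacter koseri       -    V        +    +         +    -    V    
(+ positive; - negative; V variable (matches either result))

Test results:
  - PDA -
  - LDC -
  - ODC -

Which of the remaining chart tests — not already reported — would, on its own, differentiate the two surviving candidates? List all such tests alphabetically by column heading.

ODC -: excludes 10 organisms — 7 left.
LDC -: excludes Klebsiella pneumoniae, Klebsiella oxytoca — 5 left.
PDA -: excludes Providencia rettgeri, Providencia stuartii, Proteus vulgaris — 2 left.
Two candidates remain: Citrobacter freundii and Shigella flexneri.
  Lactose: V vs - — variable for at least one, does not separate.
  Gas: Citrobacter freundii +, Shigella flexneri - — discriminates.
  Motility: Citrobacter freundii +, Shigella flexneri - — discriminates.
  ADH: V vs - — variable for at least one, does not separate.

Gas, Motility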